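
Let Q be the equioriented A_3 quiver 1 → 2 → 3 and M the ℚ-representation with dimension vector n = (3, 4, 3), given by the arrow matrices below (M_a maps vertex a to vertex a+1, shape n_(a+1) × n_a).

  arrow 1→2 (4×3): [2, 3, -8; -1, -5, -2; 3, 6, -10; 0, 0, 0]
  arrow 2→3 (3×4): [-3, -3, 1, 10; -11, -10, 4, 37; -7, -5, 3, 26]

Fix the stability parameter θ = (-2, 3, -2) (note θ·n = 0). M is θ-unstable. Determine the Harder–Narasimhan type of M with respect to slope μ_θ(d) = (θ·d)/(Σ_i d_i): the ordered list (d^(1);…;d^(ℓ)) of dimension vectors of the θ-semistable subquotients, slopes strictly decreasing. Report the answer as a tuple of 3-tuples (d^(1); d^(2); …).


Via rank(M_{q-1}∘⋯∘M_p): M ≅ I[1,2], I[1,3]^2, I[2,3].
μ_θ-semistable layers: μ^(1)=3; μ^(2)=1/2; μ^(3)=-2

((0, 1, 0); (0, 3, 3); (3, 0, 0))


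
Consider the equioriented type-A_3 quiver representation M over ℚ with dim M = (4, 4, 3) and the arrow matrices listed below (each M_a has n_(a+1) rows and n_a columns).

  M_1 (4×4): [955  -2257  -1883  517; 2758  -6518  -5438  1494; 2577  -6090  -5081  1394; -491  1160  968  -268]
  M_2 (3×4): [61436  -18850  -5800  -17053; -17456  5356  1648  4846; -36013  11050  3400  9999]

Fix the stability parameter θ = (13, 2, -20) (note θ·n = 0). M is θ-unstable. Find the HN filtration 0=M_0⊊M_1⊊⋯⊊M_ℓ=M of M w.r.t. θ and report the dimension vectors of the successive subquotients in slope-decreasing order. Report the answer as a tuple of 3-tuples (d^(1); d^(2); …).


Interval decomposition of M: I[1,2]^2, I[1,3]^2, I[3,3].
HN type (ℓ=3): μ^(1)=15/2; μ^(2)=-5/3; μ^(3)=-20

((2, 2, 0); (2, 2, 2); (0, 0, 1))


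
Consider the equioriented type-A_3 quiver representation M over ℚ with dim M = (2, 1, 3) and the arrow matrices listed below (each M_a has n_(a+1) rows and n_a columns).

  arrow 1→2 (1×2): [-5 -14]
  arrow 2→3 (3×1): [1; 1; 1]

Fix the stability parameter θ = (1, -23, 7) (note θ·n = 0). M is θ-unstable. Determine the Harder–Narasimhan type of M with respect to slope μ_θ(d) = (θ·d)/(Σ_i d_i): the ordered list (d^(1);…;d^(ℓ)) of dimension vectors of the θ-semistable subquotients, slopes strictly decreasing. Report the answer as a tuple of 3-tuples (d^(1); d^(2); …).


Interval decomposition of M: I[1,1], I[1,3], I[3,3]^2.
HN type (ℓ=3): μ^(1)=7; μ^(2)=1; μ^(3)=-11

((0, 0, 3); (1, 0, 0); (1, 1, 0))


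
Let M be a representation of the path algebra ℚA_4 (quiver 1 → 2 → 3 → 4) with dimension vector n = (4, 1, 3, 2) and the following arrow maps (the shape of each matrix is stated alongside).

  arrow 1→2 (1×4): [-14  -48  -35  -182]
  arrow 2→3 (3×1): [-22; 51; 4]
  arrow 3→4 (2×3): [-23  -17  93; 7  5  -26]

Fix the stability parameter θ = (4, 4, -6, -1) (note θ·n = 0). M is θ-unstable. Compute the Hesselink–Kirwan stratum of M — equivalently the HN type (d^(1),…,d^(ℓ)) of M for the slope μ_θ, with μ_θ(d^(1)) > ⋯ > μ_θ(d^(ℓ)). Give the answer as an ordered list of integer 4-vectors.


Via rank(M_{q-1}∘⋯∘M_p): M ≅ I[1,1]^3, I[1,4], I[3,3], I[3,4].
μ_θ-semistable layers: μ^(1)=4; μ^(2)=1/4; μ^(3)=-1; μ^(4)=-6

((3, 0, 0, 0); (1, 1, 1, 1); (0, 0, 0, 1); (0, 0, 2, 0))


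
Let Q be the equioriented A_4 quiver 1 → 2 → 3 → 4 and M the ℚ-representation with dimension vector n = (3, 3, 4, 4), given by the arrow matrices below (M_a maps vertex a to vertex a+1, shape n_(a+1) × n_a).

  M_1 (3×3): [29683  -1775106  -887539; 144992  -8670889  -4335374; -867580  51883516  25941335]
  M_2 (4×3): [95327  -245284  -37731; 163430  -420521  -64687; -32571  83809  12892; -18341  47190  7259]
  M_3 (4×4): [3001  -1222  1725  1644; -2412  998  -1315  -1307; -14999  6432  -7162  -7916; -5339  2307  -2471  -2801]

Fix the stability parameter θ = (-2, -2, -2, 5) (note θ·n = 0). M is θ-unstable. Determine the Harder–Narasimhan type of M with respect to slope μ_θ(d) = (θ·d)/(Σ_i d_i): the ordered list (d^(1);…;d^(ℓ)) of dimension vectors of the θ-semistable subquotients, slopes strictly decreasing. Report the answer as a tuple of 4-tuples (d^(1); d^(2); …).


Via rank(M_{q-1}∘⋯∘M_p): M ≅ I[1,2], I[1,4]^2, I[3,4]^2.
μ_θ-semistable layers: μ^(1)=5; μ^(2)=-2

((0, 0, 0, 4); (3, 3, 4, 0))


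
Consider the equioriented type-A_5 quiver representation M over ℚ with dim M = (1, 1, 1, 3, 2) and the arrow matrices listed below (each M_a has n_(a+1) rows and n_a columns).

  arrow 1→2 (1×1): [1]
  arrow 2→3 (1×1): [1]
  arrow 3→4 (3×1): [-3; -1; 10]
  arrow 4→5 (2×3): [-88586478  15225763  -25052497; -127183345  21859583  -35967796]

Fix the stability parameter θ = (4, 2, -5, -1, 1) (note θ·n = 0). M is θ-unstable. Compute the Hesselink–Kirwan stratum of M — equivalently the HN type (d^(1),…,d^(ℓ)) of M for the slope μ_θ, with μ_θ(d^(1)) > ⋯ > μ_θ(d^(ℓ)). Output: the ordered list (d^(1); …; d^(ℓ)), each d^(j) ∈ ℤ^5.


Barcode: M ≅ I[1,5], I[4,4], I[4,5]. HN layers by μ_θ (3 steps, strictly decreasing):
  μ^(1)=1; μ^(2)=0; μ^(3)=-1

((0, 0, 0, 0, 2); (1, 1, 1, 1, 0); (0, 0, 0, 2, 0))


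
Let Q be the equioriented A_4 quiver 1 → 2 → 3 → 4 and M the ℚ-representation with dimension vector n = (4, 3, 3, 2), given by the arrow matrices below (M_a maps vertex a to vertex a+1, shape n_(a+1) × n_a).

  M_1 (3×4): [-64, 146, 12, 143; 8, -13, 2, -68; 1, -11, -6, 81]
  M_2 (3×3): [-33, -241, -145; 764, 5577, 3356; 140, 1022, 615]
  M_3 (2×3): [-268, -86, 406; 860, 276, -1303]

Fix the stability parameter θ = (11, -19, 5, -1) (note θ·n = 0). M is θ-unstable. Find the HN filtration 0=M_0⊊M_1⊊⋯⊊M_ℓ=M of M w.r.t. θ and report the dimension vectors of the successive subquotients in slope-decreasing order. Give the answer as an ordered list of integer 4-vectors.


Barcode: M ≅ I[1,1], I[1,3], I[1,4]^2. HN layers by μ_θ (4 steps, strictly decreasing):
  μ^(1)=11; μ^(2)=5; μ^(3)=2; μ^(4)=-4

((1, 0, 0, 0); (0, 0, 1, 0); (0, 0, 2, 2); (3, 3, 0, 0))


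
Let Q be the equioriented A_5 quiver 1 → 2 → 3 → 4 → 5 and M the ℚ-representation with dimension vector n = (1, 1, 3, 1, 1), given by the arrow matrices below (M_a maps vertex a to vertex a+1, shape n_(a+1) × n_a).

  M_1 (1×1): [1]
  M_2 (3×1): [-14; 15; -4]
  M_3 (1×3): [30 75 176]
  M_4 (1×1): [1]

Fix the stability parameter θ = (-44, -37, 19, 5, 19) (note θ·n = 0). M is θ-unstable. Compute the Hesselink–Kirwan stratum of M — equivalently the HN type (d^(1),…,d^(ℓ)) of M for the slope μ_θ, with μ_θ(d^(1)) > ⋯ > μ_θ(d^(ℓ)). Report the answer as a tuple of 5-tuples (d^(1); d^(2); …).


Interval decomposition of M: I[1,5], I[3,3]^2.
HN type (ℓ=4): μ^(1)=19; μ^(2)=12; μ^(3)=-37; μ^(4)=-44

((0, 0, 2, 0, 1); (0, 0, 1, 1, 0); (0, 1, 0, 0, 0); (1, 0, 0, 0, 0))


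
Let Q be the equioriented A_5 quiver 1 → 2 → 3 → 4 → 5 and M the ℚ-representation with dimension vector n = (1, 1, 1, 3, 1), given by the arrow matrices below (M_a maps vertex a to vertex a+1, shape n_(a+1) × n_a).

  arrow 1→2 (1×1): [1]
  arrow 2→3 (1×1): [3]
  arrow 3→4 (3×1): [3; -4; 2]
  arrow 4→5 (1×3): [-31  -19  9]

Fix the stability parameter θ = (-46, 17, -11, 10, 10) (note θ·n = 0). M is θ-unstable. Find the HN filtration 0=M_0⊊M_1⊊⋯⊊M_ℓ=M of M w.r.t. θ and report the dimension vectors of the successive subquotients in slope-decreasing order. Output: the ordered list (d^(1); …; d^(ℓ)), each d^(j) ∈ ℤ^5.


Barcode: M ≅ I[1,5], I[4,4]^2. HN layers by μ_θ (3 steps, strictly decreasing):
  μ^(1)=10; μ^(2)=3; μ^(3)=-46

((0, 0, 0, 3, 1); (0, 1, 1, 0, 0); (1, 0, 0, 0, 0))


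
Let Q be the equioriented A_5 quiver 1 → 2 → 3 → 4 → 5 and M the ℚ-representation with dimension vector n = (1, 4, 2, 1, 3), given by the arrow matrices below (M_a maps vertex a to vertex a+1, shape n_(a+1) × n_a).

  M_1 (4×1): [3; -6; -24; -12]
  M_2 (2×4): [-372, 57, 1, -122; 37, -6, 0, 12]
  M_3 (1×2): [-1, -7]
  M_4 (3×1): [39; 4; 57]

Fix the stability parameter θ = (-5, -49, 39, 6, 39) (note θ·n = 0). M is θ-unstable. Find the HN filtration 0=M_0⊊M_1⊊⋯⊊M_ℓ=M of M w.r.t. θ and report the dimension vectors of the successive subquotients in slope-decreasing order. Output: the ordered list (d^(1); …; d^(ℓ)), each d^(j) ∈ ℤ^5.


Barcode: M ≅ I[1,5], I[2,2]^2, I[2,3], I[5,5]^2. HN layers by μ_θ (4 steps, strictly decreasing):
  μ^(1)=39; μ^(2)=45/2; μ^(3)=-27; μ^(4)=-49

((0, 0, 1, 0, 3); (0, 0, 1, 1, 0); (1, 1, 0, 0, 0); (0, 3, 0, 0, 0))


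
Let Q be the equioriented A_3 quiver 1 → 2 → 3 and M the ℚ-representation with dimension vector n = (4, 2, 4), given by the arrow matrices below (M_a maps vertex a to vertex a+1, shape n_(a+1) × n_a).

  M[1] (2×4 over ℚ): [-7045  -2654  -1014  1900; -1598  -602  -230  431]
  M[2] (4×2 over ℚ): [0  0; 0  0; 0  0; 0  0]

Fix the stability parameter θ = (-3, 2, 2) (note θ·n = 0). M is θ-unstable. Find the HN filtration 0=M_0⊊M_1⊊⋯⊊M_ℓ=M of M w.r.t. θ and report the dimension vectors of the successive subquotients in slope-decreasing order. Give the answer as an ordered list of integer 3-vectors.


Barcode: M ≅ I[1,1]^2, I[1,2]^2, I[3,3]^4. HN layers by μ_θ (2 steps, strictly decreasing):
  μ^(1)=2; μ^(2)=-3

((0, 2, 4); (4, 0, 0))


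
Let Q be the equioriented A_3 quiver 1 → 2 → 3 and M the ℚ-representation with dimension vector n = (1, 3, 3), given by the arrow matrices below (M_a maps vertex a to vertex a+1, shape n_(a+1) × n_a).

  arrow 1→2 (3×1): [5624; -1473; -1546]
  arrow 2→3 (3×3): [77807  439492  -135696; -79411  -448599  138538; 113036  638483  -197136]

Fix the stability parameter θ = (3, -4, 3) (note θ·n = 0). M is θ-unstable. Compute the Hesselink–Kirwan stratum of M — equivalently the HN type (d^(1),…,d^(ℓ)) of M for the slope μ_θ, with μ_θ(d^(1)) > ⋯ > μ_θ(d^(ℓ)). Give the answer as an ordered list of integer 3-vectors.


Barcode: M ≅ I[1,3], I[2,3]^2. HN layers by μ_θ (3 steps, strictly decreasing):
  μ^(1)=3; μ^(2)=-1/2; μ^(3)=-4

((0, 0, 3); (1, 1, 0); (0, 2, 0))


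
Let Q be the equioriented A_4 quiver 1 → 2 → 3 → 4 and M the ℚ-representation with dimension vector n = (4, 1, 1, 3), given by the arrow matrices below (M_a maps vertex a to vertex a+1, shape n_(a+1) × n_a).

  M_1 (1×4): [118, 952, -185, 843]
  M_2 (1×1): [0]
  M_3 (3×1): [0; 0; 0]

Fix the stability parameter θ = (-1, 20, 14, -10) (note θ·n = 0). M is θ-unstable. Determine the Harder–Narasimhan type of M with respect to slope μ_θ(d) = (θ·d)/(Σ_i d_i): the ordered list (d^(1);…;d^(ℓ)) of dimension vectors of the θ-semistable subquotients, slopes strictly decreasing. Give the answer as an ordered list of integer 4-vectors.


Barcode: M ≅ I[1,1]^3, I[1,2], I[3,3], I[4,4]^3. HN layers by μ_θ (4 steps, strictly decreasing):
  μ^(1)=20; μ^(2)=14; μ^(3)=-1; μ^(4)=-10

((0, 1, 0, 0); (0, 0, 1, 0); (4, 0, 0, 0); (0, 0, 0, 3))


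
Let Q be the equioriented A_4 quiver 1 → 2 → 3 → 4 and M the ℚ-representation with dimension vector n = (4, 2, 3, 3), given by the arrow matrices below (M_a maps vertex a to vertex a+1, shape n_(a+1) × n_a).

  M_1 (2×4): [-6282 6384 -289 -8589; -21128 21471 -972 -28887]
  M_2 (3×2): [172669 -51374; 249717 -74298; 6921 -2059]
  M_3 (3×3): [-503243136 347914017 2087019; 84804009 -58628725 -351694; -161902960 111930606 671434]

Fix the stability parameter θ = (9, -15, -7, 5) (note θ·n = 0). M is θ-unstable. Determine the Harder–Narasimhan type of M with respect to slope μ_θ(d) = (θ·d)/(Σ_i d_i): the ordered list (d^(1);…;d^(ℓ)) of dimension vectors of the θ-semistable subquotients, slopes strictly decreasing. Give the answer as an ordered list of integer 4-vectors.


Via rank(M_{q-1}∘⋯∘M_p): M ≅ I[1,1]^2, I[1,4]^2, I[3,3], I[4,4].
μ_θ-semistable layers: μ^(1)=9; μ^(2)=5; μ^(3)=-13/3; μ^(4)=-7

((2, 0, 0, 0); (0, 0, 0, 3); (2, 2, 2, 0); (0, 0, 1, 0))


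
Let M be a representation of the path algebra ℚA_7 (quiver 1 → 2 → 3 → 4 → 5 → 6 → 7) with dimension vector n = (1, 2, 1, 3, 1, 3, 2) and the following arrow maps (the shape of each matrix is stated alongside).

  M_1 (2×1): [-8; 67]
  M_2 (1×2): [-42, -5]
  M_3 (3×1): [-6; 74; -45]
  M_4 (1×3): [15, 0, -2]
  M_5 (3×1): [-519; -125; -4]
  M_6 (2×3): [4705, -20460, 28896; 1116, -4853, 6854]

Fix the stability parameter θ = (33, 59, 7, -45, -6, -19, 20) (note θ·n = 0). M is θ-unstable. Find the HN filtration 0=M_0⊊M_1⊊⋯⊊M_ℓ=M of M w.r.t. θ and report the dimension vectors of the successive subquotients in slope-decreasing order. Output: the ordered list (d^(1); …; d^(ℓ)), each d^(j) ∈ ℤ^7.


Barcode: M ≅ I[1,4], I[2,2], I[4,4], I[4,7], I[6,6], I[6,7]. HN layers by μ_θ (6 steps, strictly decreasing):
  μ^(1)=59; μ^(2)=20; μ^(3)=27/2; μ^(4)=-25/2; μ^(5)=-19; μ^(6)=-45

((0, 1, 0, 0, 0, 0, 0); (0, 0, 0, 0, 0, 0, 2); (1, 1, 1, 1, 0, 0, 0); (0, 0, 0, 0, 1, 1, 0); (0, 0, 0, 0, 0, 2, 0); (0, 0, 0, 2, 0, 0, 0))


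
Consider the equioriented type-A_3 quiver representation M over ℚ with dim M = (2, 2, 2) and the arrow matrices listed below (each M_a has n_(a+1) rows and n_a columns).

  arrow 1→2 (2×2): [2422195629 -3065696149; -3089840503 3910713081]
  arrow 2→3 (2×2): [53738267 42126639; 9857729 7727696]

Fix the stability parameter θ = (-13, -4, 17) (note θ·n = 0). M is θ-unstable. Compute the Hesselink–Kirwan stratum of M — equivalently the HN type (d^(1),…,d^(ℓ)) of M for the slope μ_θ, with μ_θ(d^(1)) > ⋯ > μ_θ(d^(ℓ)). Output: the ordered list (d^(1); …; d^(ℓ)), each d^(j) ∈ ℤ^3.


Barcode: M ≅ I[1,3]^2. HN layers by μ_θ (3 steps, strictly decreasing):
  μ^(1)=17; μ^(2)=-4; μ^(3)=-13

((0, 0, 2); (0, 2, 0); (2, 0, 0))


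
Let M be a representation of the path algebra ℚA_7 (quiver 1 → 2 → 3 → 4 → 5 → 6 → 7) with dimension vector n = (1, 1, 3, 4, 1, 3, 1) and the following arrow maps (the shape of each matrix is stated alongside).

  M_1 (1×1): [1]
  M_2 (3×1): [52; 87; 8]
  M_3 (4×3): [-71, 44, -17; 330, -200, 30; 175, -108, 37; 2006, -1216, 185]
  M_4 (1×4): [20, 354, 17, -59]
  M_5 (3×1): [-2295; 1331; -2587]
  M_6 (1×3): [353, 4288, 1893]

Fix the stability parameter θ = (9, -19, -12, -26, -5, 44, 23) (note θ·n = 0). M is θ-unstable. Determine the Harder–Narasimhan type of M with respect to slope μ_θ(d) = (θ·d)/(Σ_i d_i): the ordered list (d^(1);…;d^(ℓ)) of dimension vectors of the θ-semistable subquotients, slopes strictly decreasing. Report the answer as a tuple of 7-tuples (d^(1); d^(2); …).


Interval decomposition of M: I[1,3], I[3,4], I[3,7], I[4,4]^2, I[6,6]^2.
HN type (ℓ=6): μ^(1)=44; μ^(2)=67/2; μ^(3)=-5; μ^(4)=-22/3; μ^(5)=-19; μ^(6)=-26

((0, 0, 0, 0, 0, 2, 0); (0, 0, 0, 0, 0, 1, 1); (0, 0, 0, 0, 1, 0, 0); (1, 1, 1, 0, 0, 0, 0); (0, 0, 2, 2, 0, 0, 0); (0, 0, 0, 2, 0, 0, 0))


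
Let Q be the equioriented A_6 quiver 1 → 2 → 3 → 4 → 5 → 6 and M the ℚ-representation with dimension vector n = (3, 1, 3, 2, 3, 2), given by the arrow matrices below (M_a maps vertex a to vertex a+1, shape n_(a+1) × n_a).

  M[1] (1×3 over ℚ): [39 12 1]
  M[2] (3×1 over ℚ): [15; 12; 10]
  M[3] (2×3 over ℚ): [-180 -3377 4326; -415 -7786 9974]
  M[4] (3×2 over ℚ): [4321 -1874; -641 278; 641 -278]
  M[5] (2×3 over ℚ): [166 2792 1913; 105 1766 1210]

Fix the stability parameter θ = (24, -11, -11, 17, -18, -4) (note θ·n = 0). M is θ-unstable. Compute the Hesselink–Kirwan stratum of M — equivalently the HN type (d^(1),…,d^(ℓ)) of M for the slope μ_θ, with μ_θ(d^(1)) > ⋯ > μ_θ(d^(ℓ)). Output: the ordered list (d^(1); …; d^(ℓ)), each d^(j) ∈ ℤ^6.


Via rank(M_{q-1}∘⋯∘M_p): M ≅ I[1,1]^2, I[1,6], I[3,3], I[3,6], I[5,5].
μ_θ-semistable layers: μ^(1)=24; μ^(2)=-1/2; μ^(3)=-5/3; μ^(4)=-11; μ^(5)=-18

((2, 0, 0, 0, 0, 0); (1, 1, 1, 1, 1, 1); (0, 0, 0, 1, 1, 1); (0, 0, 2, 0, 0, 0); (0, 0, 0, 0, 1, 0))


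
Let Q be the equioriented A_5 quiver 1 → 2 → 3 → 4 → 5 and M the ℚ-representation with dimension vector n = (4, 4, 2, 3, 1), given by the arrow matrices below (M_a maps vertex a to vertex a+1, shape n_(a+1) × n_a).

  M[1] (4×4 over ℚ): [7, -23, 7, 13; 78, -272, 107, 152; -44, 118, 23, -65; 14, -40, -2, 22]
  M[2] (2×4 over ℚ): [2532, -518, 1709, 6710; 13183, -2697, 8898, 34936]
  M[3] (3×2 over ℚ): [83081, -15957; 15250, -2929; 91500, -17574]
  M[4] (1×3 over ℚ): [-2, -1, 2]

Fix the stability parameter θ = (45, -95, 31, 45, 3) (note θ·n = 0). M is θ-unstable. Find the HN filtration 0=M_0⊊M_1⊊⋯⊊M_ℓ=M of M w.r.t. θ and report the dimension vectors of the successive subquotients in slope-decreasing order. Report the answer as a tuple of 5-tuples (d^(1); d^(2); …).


Via rank(M_{q-1}∘⋯∘M_p): M ≅ I[1,2]^2, I[1,4], I[1,5], I[4,4].
μ_θ-semistable layers: μ^(1)=45; μ^(2)=31; μ^(3)=79/3; μ^(4)=-25

((0, 0, 0, 2, 0); (0, 0, 1, 0, 0); (0, 0, 1, 1, 1); (4, 4, 0, 0, 0))


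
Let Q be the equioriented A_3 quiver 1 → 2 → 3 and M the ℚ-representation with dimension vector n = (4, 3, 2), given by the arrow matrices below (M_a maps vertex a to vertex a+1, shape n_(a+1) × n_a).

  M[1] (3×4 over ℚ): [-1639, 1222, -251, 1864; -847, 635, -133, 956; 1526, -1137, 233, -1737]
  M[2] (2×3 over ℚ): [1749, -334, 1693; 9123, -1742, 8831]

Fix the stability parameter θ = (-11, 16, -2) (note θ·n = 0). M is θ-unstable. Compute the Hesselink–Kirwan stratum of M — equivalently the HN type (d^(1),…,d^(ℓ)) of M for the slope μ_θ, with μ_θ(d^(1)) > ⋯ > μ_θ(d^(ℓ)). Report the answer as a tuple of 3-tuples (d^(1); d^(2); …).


Barcode: M ≅ I[1,1], I[1,2], I[1,3]^2. HN layers by μ_θ (3 steps, strictly decreasing):
  μ^(1)=16; μ^(2)=7; μ^(3)=-11

((0, 1, 0); (0, 2, 2); (4, 0, 0))


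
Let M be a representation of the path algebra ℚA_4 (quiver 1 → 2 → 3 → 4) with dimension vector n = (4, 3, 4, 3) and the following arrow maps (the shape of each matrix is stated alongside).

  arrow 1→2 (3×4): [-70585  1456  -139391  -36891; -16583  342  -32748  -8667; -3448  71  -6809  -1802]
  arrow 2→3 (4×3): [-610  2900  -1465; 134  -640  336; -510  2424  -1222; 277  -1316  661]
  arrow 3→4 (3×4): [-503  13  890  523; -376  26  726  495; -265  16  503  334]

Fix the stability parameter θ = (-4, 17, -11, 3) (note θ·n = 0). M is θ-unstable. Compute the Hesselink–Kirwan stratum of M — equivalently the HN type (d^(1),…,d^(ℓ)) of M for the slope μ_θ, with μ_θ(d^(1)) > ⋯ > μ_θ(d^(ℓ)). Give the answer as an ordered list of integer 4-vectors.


Via rank(M_{q-1}∘⋯∘M_p): M ≅ I[1,1], I[1,2], I[1,4]^2, I[3,3], I[3,4].
μ_θ-semistable layers: μ^(1)=17; μ^(2)=3; μ^(3)=-4; μ^(4)=-11

((0, 1, 0, 0); (0, 2, 2, 3); (4, 0, 0, 0); (0, 0, 2, 0))


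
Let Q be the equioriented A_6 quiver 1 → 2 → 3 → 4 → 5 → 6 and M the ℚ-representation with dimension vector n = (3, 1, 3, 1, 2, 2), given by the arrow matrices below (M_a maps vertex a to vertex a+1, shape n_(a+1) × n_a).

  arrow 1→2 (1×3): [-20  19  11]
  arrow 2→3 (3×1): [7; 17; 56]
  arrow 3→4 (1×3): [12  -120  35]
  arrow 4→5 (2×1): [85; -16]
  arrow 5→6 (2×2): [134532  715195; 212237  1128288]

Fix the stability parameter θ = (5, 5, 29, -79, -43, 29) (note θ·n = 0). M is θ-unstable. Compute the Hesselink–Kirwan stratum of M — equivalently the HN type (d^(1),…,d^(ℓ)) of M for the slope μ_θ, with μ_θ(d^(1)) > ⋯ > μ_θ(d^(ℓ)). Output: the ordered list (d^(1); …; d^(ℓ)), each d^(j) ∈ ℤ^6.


Barcode: M ≅ I[1,1]^2, I[1,6], I[3,3]^2, I[5,6]. HN layers by μ_θ (4 steps, strictly decreasing):
  μ^(1)=29; μ^(2)=5; μ^(3)=-83/5; μ^(4)=-43

((0, 0, 2, 0, 0, 2); (2, 0, 0, 0, 0, 0); (1, 1, 1, 1, 1, 0); (0, 0, 0, 0, 1, 0))


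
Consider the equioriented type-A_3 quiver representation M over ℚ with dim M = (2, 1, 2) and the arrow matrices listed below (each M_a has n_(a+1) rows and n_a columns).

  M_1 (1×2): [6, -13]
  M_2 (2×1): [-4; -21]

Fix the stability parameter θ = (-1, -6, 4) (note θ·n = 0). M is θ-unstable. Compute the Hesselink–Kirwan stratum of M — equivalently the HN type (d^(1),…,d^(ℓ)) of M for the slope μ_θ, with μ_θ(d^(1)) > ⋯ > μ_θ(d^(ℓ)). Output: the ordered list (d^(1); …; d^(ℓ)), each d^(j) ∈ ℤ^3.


Via rank(M_{q-1}∘⋯∘M_p): M ≅ I[1,1], I[1,3], I[3,3].
μ_θ-semistable layers: μ^(1)=4; μ^(2)=-1; μ^(3)=-7/2

((0, 0, 2); (1, 0, 0); (1, 1, 0))


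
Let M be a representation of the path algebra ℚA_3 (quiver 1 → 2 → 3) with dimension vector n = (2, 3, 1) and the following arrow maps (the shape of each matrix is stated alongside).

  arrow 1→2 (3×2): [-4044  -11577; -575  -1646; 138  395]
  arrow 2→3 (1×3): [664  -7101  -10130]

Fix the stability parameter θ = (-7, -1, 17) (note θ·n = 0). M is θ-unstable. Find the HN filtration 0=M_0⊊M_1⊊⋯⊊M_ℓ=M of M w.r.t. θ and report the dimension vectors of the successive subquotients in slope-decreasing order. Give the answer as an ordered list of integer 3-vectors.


Via rank(M_{q-1}∘⋯∘M_p): M ≅ I[1,2], I[1,3], I[2,2].
μ_θ-semistable layers: μ^(1)=17; μ^(2)=-1; μ^(3)=-7

((0, 0, 1); (0, 3, 0); (2, 0, 0))


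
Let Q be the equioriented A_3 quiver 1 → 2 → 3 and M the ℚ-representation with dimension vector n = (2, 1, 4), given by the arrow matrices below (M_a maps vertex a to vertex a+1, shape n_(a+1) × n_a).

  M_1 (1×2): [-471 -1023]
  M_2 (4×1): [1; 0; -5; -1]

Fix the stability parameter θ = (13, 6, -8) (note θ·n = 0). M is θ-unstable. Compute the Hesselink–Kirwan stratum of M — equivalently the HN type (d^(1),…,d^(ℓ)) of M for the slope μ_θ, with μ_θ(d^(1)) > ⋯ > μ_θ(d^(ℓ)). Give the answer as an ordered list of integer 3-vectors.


Barcode: M ≅ I[1,1], I[1,3], I[3,3]^3. HN layers by μ_θ (3 steps, strictly decreasing):
  μ^(1)=13; μ^(2)=11/3; μ^(3)=-8

((1, 0, 0); (1, 1, 1); (0, 0, 3))


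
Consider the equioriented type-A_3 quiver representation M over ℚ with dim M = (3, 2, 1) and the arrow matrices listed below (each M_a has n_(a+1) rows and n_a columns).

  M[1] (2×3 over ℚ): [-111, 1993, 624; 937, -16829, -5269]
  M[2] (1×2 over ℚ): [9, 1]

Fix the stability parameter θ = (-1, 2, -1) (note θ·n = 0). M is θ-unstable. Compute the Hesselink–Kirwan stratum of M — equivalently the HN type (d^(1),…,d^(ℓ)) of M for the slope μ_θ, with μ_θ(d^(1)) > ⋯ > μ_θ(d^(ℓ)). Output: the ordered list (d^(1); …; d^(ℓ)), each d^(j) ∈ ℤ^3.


Barcode: M ≅ I[1,1], I[1,2], I[1,3]. HN layers by μ_θ (3 steps, strictly decreasing):
  μ^(1)=2; μ^(2)=1/2; μ^(3)=-1

((0, 1, 0); (0, 1, 1); (3, 0, 0))


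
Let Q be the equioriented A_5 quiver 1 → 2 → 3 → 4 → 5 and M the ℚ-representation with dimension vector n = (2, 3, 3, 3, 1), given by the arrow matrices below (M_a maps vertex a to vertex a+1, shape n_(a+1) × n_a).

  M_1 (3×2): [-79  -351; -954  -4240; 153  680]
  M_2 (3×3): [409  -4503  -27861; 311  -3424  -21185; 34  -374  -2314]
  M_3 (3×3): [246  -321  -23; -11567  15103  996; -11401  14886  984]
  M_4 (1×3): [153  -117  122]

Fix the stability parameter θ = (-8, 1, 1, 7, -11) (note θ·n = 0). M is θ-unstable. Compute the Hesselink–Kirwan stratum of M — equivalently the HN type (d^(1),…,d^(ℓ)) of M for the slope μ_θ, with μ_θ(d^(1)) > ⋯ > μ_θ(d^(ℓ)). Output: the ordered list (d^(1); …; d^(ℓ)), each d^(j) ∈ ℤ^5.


Via rank(M_{q-1}∘⋯∘M_p): M ≅ I[1,2], I[1,5], I[2,4], I[3,4].
μ_θ-semistable layers: μ^(1)=7; μ^(2)=1; μ^(3)=-1/2; μ^(4)=-8

((0, 0, 0, 2, 0); (0, 2, 2, 0, 0); (0, 1, 1, 1, 1); (2, 0, 0, 0, 0))


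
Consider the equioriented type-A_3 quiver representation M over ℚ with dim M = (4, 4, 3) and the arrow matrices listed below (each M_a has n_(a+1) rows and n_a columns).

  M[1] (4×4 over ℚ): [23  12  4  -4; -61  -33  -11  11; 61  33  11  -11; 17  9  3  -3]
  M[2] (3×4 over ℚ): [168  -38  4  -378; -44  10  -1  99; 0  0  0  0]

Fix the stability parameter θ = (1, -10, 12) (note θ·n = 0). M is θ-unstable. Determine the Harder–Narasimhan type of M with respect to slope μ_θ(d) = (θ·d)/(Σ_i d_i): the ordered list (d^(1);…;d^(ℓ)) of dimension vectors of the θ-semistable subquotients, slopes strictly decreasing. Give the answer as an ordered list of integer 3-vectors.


Interval decomposition of M: I[1,1]^2, I[1,2]^2, I[2,3]^2, I[3,3].
HN type (ℓ=4): μ^(1)=12; μ^(2)=1; μ^(3)=-9/2; μ^(4)=-10

((0, 0, 3); (2, 0, 0); (2, 2, 0); (0, 2, 0))


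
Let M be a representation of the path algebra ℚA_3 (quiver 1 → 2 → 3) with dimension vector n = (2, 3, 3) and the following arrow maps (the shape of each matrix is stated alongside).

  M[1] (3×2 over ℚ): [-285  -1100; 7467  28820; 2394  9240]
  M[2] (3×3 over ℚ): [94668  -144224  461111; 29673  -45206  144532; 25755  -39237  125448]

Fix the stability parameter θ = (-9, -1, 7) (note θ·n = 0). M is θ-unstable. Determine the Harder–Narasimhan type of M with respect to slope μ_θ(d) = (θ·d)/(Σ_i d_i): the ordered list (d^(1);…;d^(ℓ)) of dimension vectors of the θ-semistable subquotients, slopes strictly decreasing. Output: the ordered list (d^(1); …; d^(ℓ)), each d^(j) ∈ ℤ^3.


Barcode: M ≅ I[1,1], I[1,3], I[2,3]^2. HN layers by μ_θ (3 steps, strictly decreasing):
  μ^(1)=7; μ^(2)=-1; μ^(3)=-9

((0, 0, 3); (0, 3, 0); (2, 0, 0))


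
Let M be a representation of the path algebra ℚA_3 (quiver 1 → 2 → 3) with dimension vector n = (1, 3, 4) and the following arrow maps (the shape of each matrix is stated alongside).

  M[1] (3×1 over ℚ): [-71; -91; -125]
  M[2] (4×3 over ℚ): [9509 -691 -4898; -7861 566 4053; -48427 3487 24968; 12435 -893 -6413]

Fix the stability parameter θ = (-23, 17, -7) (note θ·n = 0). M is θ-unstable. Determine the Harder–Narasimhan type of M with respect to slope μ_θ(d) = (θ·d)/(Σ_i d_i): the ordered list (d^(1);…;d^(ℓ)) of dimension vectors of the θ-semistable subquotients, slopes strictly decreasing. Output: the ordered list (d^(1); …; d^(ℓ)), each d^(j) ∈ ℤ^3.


Interval decomposition of M: I[1,3], I[2,3]^2, I[3,3].
HN type (ℓ=3): μ^(1)=5; μ^(2)=-7; μ^(3)=-23

((0, 3, 3); (0, 0, 1); (1, 0, 0))


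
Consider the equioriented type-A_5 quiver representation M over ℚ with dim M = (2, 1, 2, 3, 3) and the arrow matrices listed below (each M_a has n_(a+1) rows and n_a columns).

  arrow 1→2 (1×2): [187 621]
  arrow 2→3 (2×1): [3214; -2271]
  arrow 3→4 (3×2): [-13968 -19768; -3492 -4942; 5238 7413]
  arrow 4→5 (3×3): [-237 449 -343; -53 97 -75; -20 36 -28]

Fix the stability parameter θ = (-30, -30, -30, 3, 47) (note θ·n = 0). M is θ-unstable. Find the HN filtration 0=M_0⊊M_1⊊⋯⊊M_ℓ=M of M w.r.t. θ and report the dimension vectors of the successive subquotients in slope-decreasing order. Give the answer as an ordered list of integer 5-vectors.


Barcode: M ≅ I[1,1], I[1,5], I[3,3], I[4,4], I[4,5], I[5,5]. HN layers by μ_θ (3 steps, strictly decreasing):
  μ^(1)=47; μ^(2)=3; μ^(3)=-30

((0, 0, 0, 0, 3); (0, 0, 0, 3, 0); (2, 1, 2, 0, 0))


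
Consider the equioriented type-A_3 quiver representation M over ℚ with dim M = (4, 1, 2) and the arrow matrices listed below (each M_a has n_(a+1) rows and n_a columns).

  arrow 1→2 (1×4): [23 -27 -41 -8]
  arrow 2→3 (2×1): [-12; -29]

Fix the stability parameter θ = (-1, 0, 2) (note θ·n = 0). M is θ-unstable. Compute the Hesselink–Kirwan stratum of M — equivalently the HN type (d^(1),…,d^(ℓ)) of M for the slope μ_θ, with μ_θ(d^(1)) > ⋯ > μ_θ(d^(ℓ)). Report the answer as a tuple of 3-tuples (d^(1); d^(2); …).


Via rank(M_{q-1}∘⋯∘M_p): M ≅ I[1,1]^3, I[1,3], I[3,3].
μ_θ-semistable layers: μ^(1)=2; μ^(2)=0; μ^(3)=-1

((0, 0, 2); (0, 1, 0); (4, 0, 0))


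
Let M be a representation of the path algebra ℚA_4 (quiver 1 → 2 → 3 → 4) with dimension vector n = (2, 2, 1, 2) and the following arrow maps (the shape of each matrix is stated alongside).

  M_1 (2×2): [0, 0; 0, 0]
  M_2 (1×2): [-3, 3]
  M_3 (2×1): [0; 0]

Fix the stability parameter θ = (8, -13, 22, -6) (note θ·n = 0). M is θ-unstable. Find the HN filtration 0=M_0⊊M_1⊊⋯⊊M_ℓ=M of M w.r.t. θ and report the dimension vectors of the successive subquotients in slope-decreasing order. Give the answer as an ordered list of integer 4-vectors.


Barcode: M ≅ I[1,1]^2, I[2,2], I[2,3], I[4,4]^2. HN layers by μ_θ (4 steps, strictly decreasing):
  μ^(1)=22; μ^(2)=8; μ^(3)=-6; μ^(4)=-13

((0, 0, 1, 0); (2, 0, 0, 0); (0, 0, 0, 2); (0, 2, 0, 0))


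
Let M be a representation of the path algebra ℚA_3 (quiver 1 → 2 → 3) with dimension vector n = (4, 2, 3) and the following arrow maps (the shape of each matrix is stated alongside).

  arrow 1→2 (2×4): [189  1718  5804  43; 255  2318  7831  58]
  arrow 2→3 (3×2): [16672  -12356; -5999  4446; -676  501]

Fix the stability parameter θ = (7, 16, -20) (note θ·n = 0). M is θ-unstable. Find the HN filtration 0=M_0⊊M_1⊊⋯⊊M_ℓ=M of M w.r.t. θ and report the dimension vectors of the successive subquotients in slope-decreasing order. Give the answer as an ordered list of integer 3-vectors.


Via rank(M_{q-1}∘⋯∘M_p): M ≅ I[1,1]^2, I[1,3]^2, I[3,3].
μ_θ-semistable layers: μ^(1)=7; μ^(2)=1; μ^(3)=-20

((2, 0, 0); (2, 2, 2); (0, 0, 1))


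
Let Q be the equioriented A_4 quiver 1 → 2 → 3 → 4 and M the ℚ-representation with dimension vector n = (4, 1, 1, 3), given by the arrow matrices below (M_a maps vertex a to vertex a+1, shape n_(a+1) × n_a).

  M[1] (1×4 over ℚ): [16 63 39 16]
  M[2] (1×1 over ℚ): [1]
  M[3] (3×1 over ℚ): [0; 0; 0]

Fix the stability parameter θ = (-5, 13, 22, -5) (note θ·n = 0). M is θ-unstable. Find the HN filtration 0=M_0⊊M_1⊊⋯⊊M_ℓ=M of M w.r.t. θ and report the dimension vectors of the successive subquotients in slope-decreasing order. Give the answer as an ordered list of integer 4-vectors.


Via rank(M_{q-1}∘⋯∘M_p): M ≅ I[1,1]^3, I[1,3], I[4,4]^3.
μ_θ-semistable layers: μ^(1)=22; μ^(2)=13; μ^(3)=-5

((0, 0, 1, 0); (0, 1, 0, 0); (4, 0, 0, 3))


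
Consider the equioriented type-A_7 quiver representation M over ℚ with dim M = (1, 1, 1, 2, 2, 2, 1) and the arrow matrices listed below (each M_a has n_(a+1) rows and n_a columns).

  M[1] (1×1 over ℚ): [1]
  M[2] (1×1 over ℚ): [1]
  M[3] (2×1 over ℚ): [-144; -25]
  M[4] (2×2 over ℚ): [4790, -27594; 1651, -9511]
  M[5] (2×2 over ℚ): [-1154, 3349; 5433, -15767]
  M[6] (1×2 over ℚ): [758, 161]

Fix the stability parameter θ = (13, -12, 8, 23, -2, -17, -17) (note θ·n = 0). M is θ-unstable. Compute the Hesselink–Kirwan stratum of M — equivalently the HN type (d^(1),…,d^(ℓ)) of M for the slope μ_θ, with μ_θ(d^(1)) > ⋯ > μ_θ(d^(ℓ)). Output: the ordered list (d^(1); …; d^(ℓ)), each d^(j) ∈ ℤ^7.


Via rank(M_{q-1}∘⋯∘M_p): M ≅ I[1,7], I[4,6].
μ_θ-semistable layers: μ^(1)=4/3; μ^(2)=-4/7

((0, 0, 0, 1, 1, 1, 0); (1, 1, 1, 1, 1, 1, 1))


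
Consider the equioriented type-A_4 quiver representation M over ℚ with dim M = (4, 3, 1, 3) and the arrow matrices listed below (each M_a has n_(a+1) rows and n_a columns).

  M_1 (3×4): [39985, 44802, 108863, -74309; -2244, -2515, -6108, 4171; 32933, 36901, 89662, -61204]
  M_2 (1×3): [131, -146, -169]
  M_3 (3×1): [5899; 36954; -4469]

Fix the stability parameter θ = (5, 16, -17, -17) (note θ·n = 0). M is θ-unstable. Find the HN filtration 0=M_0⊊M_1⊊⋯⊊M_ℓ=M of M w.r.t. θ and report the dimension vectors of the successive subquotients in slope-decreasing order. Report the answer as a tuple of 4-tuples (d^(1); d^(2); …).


Barcode: M ≅ I[1,1], I[1,2]^2, I[1,4], I[4,4]^2. HN layers by μ_θ (4 steps, strictly decreasing):
  μ^(1)=16; μ^(2)=5; μ^(3)=-13/4; μ^(4)=-17

((0, 2, 0, 0); (3, 0, 0, 0); (1, 1, 1, 1); (0, 0, 0, 2))


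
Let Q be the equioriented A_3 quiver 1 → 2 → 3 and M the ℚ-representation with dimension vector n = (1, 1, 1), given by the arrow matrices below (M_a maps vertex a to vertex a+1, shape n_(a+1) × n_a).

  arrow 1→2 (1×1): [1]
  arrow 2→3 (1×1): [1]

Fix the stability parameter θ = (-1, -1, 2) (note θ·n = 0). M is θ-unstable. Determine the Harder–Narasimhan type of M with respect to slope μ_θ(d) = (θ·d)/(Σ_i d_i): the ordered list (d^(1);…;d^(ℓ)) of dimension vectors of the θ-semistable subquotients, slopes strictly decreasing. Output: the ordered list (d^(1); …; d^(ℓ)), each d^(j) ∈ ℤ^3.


Barcode: M ≅ I[1,3]. HN layers by μ_θ (2 steps, strictly decreasing):
  μ^(1)=2; μ^(2)=-1

((0, 0, 1); (1, 1, 0))


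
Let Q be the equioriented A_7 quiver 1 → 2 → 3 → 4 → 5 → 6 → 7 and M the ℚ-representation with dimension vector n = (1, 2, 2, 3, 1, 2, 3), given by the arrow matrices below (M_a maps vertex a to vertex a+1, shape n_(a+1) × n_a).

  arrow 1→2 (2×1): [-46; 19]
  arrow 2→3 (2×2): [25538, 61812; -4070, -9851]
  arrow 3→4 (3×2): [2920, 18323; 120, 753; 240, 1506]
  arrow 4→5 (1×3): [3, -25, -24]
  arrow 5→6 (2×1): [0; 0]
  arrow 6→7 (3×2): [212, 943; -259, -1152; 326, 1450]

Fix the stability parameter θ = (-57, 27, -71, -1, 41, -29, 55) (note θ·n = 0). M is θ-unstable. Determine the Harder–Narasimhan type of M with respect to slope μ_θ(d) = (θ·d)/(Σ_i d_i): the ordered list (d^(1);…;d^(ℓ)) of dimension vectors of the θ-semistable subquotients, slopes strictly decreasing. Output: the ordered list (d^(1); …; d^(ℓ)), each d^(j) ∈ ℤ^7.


Barcode: M ≅ I[1,4], I[2,3], I[4,4], I[4,5], I[6,7]^2, I[7,7]. HN layers by μ_θ (6 steps, strictly decreasing):
  μ^(1)=55; μ^(2)=41; μ^(3)=-1; μ^(4)=-22; μ^(5)=-29; μ^(6)=-57

((0, 0, 0, 0, 0, 0, 3); (0, 0, 0, 0, 1, 0, 0); (0, 0, 0, 3, 0, 0, 0); (0, 2, 2, 0, 0, 0, 0); (0, 0, 0, 0, 0, 2, 0); (1, 0, 0, 0, 0, 0, 0))


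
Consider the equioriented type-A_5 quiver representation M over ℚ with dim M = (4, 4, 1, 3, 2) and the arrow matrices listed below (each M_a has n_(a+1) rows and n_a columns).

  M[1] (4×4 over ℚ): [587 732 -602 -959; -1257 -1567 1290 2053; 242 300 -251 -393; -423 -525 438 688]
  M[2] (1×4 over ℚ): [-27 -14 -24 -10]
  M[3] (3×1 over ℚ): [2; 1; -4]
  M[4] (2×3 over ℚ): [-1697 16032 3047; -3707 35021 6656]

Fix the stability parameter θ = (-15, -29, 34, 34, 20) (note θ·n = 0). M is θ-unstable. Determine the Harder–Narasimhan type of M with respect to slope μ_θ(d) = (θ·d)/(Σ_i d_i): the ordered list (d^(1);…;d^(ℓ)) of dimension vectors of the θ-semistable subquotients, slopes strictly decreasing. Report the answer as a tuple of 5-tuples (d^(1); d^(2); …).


Via rank(M_{q-1}∘⋯∘M_p): M ≅ I[1,2]^3, I[1,5], I[4,4], I[4,5].
μ_θ-semistable layers: μ^(1)=34; μ^(2)=88/3; μ^(3)=27; μ^(4)=-22

((0, 0, 0, 1, 0); (0, 0, 1, 1, 1); (0, 0, 0, 1, 1); (4, 4, 0, 0, 0))


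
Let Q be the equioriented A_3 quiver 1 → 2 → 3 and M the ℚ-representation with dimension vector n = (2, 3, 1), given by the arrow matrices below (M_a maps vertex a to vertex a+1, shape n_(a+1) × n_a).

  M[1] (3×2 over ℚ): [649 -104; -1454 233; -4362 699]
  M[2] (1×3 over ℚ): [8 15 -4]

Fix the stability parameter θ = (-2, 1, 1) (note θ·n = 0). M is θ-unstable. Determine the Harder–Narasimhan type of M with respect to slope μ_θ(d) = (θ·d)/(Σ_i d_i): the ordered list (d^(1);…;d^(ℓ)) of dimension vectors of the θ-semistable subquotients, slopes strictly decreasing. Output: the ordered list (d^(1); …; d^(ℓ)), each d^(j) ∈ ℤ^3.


Barcode: M ≅ I[1,2], I[1,3], I[2,2]. HN layers by μ_θ (2 steps, strictly decreasing):
  μ^(1)=1; μ^(2)=-2

((0, 3, 1); (2, 0, 0))


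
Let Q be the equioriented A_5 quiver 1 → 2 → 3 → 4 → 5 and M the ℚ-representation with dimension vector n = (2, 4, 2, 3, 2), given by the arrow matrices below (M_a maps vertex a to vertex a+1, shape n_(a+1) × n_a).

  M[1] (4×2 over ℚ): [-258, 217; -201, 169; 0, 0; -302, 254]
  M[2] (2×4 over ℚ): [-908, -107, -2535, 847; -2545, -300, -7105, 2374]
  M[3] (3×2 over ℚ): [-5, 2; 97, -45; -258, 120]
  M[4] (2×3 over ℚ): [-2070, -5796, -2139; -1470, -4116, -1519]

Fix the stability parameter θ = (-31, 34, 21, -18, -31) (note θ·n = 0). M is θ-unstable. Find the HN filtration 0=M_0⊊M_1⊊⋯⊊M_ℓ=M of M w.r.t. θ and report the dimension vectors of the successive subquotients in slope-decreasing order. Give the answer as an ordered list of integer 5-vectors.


Interval decomposition of M: I[1,4]^2, I[2,2]^2, I[4,5], I[5,5].
HN type (ℓ=4): μ^(1)=34; μ^(2)=37/3; μ^(3)=-49/2; μ^(4)=-31

((0, 2, 0, 0, 0); (0, 2, 2, 2, 0); (0, 0, 0, 1, 1); (2, 0, 0, 0, 1))


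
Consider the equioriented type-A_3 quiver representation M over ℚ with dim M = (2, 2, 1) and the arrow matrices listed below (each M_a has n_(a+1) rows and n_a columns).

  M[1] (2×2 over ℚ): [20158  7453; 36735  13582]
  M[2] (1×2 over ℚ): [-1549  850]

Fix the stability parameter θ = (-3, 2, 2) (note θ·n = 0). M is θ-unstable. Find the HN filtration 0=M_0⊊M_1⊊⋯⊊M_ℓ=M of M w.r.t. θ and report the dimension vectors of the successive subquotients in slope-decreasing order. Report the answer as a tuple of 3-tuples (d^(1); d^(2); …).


Via rank(M_{q-1}∘⋯∘M_p): M ≅ I[1,2], I[1,3].
μ_θ-semistable layers: μ^(1)=2; μ^(2)=-3

((0, 2, 1); (2, 0, 0))


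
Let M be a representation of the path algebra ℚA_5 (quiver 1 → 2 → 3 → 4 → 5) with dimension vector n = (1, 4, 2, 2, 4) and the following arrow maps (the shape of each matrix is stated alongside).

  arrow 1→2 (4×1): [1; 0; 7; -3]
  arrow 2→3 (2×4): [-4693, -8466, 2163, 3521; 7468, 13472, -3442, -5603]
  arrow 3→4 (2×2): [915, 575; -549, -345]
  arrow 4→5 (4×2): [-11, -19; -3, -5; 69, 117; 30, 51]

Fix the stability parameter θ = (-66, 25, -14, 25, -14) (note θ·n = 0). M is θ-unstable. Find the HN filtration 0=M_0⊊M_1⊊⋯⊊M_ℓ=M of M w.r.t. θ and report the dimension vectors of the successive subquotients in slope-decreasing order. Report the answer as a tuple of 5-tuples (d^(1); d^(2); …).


Interval decomposition of M: I[1,3], I[2,2]^2, I[2,5], I[4,5], I[5,5]^2.
HN type (ℓ=4): μ^(1)=25; μ^(2)=11/2; μ^(3)=-14; μ^(4)=-66

((0, 2, 0, 0, 0); (0, 2, 2, 2, 2); (0, 0, 0, 0, 2); (1, 0, 0, 0, 0))


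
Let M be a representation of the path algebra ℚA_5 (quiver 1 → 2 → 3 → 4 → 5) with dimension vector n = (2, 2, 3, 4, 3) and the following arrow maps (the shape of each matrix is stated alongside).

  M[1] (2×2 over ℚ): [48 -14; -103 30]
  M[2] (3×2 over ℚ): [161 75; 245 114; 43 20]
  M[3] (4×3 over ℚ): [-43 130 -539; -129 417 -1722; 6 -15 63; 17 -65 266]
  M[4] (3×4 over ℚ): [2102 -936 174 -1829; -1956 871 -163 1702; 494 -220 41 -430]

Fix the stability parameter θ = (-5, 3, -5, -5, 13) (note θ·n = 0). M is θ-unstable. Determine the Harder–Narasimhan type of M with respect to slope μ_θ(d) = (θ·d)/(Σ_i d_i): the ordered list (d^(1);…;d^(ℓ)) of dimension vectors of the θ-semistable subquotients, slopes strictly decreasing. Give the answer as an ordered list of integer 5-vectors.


Barcode: M ≅ I[1,3], I[1,5], I[3,5], I[4,4], I[4,5]. HN layers by μ_θ (4 steps, strictly decreasing):
  μ^(1)=13; μ^(2)=-1; μ^(3)=-7/3; μ^(4)=-5

((0, 0, 0, 0, 3); (0, 1, 1, 0, 0); (0, 1, 1, 1, 0); (2, 0, 1, 3, 0))


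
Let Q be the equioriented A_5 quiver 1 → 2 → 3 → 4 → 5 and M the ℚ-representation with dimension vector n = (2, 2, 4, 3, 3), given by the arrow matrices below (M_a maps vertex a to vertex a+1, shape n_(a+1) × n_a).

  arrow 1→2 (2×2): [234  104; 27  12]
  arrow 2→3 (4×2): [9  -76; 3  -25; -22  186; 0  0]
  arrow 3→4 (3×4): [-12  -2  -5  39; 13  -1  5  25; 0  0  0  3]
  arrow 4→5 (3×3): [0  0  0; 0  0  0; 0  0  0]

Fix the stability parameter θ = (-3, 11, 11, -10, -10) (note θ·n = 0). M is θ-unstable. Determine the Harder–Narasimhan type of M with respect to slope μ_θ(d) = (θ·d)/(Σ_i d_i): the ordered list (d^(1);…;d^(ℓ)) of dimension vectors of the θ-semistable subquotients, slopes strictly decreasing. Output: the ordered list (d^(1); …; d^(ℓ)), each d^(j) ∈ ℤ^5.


Interval decomposition of M: I[1,1], I[1,4], I[2,4], I[3,3], I[3,4], I[5,5]^3.
HN type (ℓ=5): μ^(1)=11; μ^(2)=4; μ^(3)=1/2; μ^(4)=-3; μ^(5)=-10

((0, 0, 1, 0, 0); (0, 2, 2, 2, 0); (0, 0, 1, 1, 0); (2, 0, 0, 0, 0); (0, 0, 0, 0, 3))
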